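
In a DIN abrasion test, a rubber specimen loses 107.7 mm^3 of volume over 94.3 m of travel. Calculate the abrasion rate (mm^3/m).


Rate = volume_loss / distance
= 107.7 / 94.3
= 1.142 mm^3/m

1.142 mm^3/m


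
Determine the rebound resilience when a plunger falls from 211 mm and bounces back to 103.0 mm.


Resilience = h_rebound / h_drop * 100
= 103.0 / 211 * 100
= 48.8%

48.8%


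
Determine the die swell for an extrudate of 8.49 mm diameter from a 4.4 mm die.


Die swell ratio = D_extrudate / D_die
= 8.49 / 4.4
= 1.93

Die swell = 1.93


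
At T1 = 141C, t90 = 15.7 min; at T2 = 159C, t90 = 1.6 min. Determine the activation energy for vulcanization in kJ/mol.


T1 = 414.15 K, T2 = 432.15 K
1/T1 - 1/T2 = 1.0057e-04
ln(t1/t2) = ln(15.7/1.6) = 2.2837
Ea = 8.314 * 2.2837 / 1.0057e-04 = 188782.0024 J/mol
Ea = 188.78 kJ/mol

188.78 kJ/mol


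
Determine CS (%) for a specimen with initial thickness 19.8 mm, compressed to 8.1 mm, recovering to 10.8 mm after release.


CS = (t0 - recovered) / (t0 - ts) * 100
= (19.8 - 10.8) / (19.8 - 8.1) * 100
= 9.0 / 11.7 * 100
= 76.9%

76.9%


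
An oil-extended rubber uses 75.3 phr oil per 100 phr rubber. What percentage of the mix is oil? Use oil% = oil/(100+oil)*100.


Oil % = oil / (100 + oil) * 100
= 75.3 / (100 + 75.3) * 100
= 75.3 / 175.3 * 100
= 42.95%

42.95%


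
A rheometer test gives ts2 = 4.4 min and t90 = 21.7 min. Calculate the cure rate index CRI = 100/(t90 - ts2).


CRI = 100 / (t90 - ts2)
= 100 / (21.7 - 4.4)
= 100 / 17.3
= 5.78 min^-1

5.78 min^-1


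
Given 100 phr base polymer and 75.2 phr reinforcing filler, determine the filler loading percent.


Filler % = filler / (rubber + filler) * 100
= 75.2 / (100 + 75.2) * 100
= 75.2 / 175.2 * 100
= 42.92%

42.92%


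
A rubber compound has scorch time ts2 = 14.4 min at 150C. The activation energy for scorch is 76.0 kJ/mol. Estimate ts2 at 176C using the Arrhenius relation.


Convert temperatures: T1 = 150 + 273.15 = 423.15 K, T2 = 176 + 273.15 = 449.15 K
ts2_new = 14.4 * exp(76000 / 8.314 * (1/449.15 - 1/423.15))
1/T2 - 1/T1 = -1.3680e-04
ts2_new = 4.12 min

4.12 min


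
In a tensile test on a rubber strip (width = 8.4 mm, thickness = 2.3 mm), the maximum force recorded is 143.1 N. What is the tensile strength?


Area = width * thickness = 8.4 * 2.3 = 19.32 mm^2
TS = force / area = 143.1 / 19.32 = 7.41 MPa

7.41 MPa


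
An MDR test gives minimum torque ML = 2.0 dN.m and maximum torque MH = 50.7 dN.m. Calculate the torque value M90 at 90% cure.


M90 = ML + 0.9 * (MH - ML)
M90 = 2.0 + 0.9 * (50.7 - 2.0)
M90 = 2.0 + 0.9 * 48.7
M90 = 45.83 dN.m

45.83 dN.m


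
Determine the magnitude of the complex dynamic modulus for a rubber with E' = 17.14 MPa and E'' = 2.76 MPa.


|E*| = sqrt(E'^2 + E''^2)
= sqrt(17.14^2 + 2.76^2)
= sqrt(293.7796 + 7.6176)
= 17.361 MPa

17.361 MPa


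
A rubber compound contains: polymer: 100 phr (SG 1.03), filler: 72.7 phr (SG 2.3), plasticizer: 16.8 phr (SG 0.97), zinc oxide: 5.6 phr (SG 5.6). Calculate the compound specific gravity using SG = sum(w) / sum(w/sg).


Sum of weights = 195.1
Volume contributions:
  polymer: 100/1.03 = 97.0874
  filler: 72.7/2.3 = 31.6087
  plasticizer: 16.8/0.97 = 17.3196
  zinc oxide: 5.6/5.6 = 1.0000
Sum of volumes = 147.0157
SG = 195.1 / 147.0157 = 1.327

SG = 1.327


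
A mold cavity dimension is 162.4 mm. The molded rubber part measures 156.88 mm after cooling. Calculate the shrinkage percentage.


Shrinkage = (mold - part) / mold * 100
= (162.4 - 156.88) / 162.4 * 100
= 5.52 / 162.4 * 100
= 3.4%

3.4%


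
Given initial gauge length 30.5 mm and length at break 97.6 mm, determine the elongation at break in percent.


Elongation = (Lf - L0) / L0 * 100
= (97.6 - 30.5) / 30.5 * 100
= 67.1 / 30.5 * 100
= 220.0%

220.0%


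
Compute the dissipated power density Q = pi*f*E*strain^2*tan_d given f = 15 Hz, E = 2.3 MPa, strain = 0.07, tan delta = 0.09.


Q = pi * f * E * strain^2 * tan_d
= pi * 15 * 2.3 * 0.07^2 * 0.09
= pi * 15 * 2.3 * 0.0049 * 0.09
= 0.0478

Q = 0.0478


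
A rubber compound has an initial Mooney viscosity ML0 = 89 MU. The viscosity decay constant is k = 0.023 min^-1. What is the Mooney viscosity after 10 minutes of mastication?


ML = ML0 * exp(-k * t)
ML = 89 * exp(-0.023 * 10)
ML = 89 * 0.7945
ML = 70.71 MU

70.71 MU


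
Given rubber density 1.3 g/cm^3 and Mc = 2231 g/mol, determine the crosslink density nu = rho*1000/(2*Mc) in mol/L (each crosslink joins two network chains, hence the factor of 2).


nu = rho * 1000 / (2 * Mc)
nu = 1.3 * 1000 / (2 * 2231)
nu = 1300.0 / 4462
nu = 0.2913 mol/L

0.2913 mol/L


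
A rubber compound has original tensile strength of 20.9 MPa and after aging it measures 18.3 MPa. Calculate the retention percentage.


Retention = aged / original * 100
= 18.3 / 20.9 * 100
= 87.6%

87.6%


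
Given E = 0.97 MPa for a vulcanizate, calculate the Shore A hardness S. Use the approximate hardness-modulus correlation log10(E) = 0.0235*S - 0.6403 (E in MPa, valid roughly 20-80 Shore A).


log10(E) = 0.0235*S - 0.6403  =>  S = (log10(E) + 0.6403) / 0.0235
log10(0.97) = -0.013228
S = (-0.013228 + 0.6403) / 0.0235 = 0.627072 / 0.0235
S = 26.7

Shore A = 26.7


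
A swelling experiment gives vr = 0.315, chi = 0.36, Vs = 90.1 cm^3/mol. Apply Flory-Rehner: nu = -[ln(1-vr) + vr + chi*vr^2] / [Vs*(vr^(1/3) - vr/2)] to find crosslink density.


ln(1 - vr) = ln(1 - 0.315) = -0.3783
Numerator = -((-0.3783) + 0.315 + 0.36 * 0.315^2) = 0.0276
Denominator = 90.1 * (0.315^(1/3) - 0.315/2) = 47.1141
nu = 0.0276 / 47.1141 = 5.8614e-04 mol/cm^3

5.8614e-04 mol/cm^3


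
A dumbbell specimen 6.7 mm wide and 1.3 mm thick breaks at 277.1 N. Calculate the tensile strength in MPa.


Area = width * thickness = 6.7 * 1.3 = 8.71 mm^2
TS = force / area = 277.1 / 8.71 = 31.81 MPa

31.81 MPa


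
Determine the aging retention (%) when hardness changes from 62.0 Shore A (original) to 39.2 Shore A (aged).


Retention = aged / original * 100
= 39.2 / 62.0 * 100
= 63.2%

63.2%


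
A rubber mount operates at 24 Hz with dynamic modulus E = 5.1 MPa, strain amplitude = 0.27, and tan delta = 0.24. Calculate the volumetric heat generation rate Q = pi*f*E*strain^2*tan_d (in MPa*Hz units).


Q = pi * f * E * strain^2 * tan_d
= pi * 24 * 5.1 * 0.27^2 * 0.24
= pi * 24 * 5.1 * 0.0729 * 0.24
= 6.7278

Q = 6.7278


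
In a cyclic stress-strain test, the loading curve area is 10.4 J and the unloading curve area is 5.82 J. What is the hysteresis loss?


Hysteresis loss = loading - unloading
= 10.4 - 5.82
= 4.58 J

4.58 J


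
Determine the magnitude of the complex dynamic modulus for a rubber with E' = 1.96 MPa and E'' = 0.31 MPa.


|E*| = sqrt(E'^2 + E''^2)
= sqrt(1.96^2 + 0.31^2)
= sqrt(3.8416 + 0.0961)
= 1.984 MPa

1.984 MPa


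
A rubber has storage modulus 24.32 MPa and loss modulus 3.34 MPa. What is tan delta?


tan delta = E'' / E'
= 3.34 / 24.32
= 0.1373

tan delta = 0.1373


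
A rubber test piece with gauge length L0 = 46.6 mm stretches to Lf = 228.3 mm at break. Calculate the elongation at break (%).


Elongation = (Lf - L0) / L0 * 100
= (228.3 - 46.6) / 46.6 * 100
= 181.7 / 46.6 * 100
= 389.9%

389.9%


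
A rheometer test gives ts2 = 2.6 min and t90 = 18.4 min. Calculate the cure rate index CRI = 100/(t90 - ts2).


CRI = 100 / (t90 - ts2)
= 100 / (18.4 - 2.6)
= 100 / 15.8
= 6.33 min^-1

6.33 min^-1


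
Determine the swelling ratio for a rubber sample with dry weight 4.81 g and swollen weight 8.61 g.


Q = W_swollen / W_dry
Q = 8.61 / 4.81
Q = 1.79

Q = 1.79


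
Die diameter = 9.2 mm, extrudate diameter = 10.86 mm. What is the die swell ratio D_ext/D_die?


Die swell ratio = D_extrudate / D_die
= 10.86 / 9.2
= 1.18

Die swell = 1.18


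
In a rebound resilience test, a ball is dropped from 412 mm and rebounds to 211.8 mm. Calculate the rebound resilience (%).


Resilience = h_rebound / h_drop * 100
= 211.8 / 412 * 100
= 51.4%

51.4%


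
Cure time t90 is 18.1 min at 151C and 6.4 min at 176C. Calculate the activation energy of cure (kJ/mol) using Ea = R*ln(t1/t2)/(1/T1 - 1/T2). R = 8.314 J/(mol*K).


T1 = 424.15 K, T2 = 449.15 K
1/T1 - 1/T2 = 1.3123e-04
ln(t1/t2) = ln(18.1/6.4) = 1.0396
Ea = 8.314 * 1.0396 / 1.3123e-04 = 65864.7404 J/mol
Ea = 65.86 kJ/mol

65.86 kJ/mol


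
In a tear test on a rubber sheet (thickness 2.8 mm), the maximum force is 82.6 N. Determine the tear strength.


Tear strength = force / thickness
= 82.6 / 2.8
= 29.5 N/mm

29.5 N/mm


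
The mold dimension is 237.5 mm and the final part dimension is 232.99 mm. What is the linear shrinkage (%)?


Shrinkage = (mold - part) / mold * 100
= (237.5 - 232.99) / 237.5 * 100
= 4.51 / 237.5 * 100
= 1.9%

1.9%


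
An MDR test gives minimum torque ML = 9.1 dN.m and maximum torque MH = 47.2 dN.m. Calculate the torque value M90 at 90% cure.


M90 = ML + 0.9 * (MH - ML)
M90 = 9.1 + 0.9 * (47.2 - 9.1)
M90 = 9.1 + 0.9 * 38.1
M90 = 43.39 dN.m

43.39 dN.m


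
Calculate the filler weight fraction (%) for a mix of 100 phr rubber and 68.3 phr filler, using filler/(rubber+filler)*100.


Filler % = filler / (rubber + filler) * 100
= 68.3 / (100 + 68.3) * 100
= 68.3 / 168.3 * 100
= 40.58%

40.58%


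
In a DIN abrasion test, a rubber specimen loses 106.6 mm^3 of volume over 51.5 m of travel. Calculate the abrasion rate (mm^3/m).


Rate = volume_loss / distance
= 106.6 / 51.5
= 2.07 mm^3/m

2.07 mm^3/m


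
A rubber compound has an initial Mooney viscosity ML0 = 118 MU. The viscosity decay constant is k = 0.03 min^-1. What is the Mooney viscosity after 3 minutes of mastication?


ML = ML0 * exp(-k * t)
ML = 118 * exp(-0.03 * 3)
ML = 118 * 0.9139
ML = 107.84 MU

107.84 MU


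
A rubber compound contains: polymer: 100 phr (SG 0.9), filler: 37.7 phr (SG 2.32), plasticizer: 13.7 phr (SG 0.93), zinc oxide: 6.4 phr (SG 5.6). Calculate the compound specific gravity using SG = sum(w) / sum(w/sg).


Sum of weights = 157.8
Volume contributions:
  polymer: 100/0.9 = 111.1111
  filler: 37.7/2.32 = 16.2500
  plasticizer: 13.7/0.93 = 14.7312
  zinc oxide: 6.4/5.6 = 1.1429
Sum of volumes = 143.2352
SG = 157.8 / 143.2352 = 1.102

SG = 1.102


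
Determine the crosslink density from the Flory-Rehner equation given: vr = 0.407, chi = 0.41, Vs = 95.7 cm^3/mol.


ln(1 - vr) = ln(1 - 0.407) = -0.5226
Numerator = -((-0.5226) + 0.407 + 0.41 * 0.407^2) = 0.0476
Denominator = 95.7 * (0.407^(1/3) - 0.407/2) = 51.4464
nu = 0.0476 / 51.4464 = 9.2611e-04 mol/cm^3

9.2611e-04 mol/cm^3


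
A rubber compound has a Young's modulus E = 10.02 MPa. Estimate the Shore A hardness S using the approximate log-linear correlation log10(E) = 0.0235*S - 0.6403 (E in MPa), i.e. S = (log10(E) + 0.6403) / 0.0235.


log10(E) = 0.0235*S - 0.6403  =>  S = (log10(E) + 0.6403) / 0.0235
log10(10.02) = 1.000868
S = (1.000868 + 0.6403) / 0.0235 = 1.641168 / 0.0235
S = 69.8

Shore A = 69.8


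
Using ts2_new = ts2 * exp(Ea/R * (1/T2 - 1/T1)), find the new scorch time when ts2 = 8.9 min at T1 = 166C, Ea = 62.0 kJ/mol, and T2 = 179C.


Convert temperatures: T1 = 166 + 273.15 = 439.15 K, T2 = 179 + 273.15 = 452.15 K
ts2_new = 8.9 * exp(62000 / 8.314 * (1/452.15 - 1/439.15))
1/T2 - 1/T1 = -6.5471e-05
ts2_new = 5.46 min

5.46 min


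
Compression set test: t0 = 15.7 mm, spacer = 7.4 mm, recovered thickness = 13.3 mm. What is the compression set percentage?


CS = (t0 - recovered) / (t0 - ts) * 100
= (15.7 - 13.3) / (15.7 - 7.4) * 100
= 2.4 / 8.3 * 100
= 28.9%

28.9%


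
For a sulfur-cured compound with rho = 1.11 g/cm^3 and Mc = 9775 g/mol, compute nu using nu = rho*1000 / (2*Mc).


nu = rho * 1000 / (2 * Mc)
nu = 1.11 * 1000 / (2 * 9775)
nu = 1110.0 / 19550
nu = 0.0568 mol/L

0.0568 mol/L


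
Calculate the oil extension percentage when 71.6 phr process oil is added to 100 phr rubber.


Oil % = oil / (100 + oil) * 100
= 71.6 / (100 + 71.6) * 100
= 71.6 / 171.6 * 100
= 41.72%

41.72%


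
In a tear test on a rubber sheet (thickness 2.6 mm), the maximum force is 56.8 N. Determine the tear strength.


Tear strength = force / thickness
= 56.8 / 2.6
= 21.85 N/mm

21.85 N/mm


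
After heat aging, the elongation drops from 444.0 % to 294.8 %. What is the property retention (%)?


Retention = aged / original * 100
= 294.8 / 444.0 * 100
= 66.4%

66.4%


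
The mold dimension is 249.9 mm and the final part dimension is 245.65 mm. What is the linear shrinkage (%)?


Shrinkage = (mold - part) / mold * 100
= (249.9 - 245.65) / 249.9 * 100
= 4.25 / 249.9 * 100
= 1.7%

1.7%


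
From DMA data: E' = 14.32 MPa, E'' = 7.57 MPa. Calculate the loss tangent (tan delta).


tan delta = E'' / E'
= 7.57 / 14.32
= 0.5286

tan delta = 0.5286


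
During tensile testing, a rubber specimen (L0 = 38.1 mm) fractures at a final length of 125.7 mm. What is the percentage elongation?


Elongation = (Lf - L0) / L0 * 100
= (125.7 - 38.1) / 38.1 * 100
= 87.6 / 38.1 * 100
= 229.9%

229.9%


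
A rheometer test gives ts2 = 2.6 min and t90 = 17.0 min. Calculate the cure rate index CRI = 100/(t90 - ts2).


CRI = 100 / (t90 - ts2)
= 100 / (17.0 - 2.6)
= 100 / 14.4
= 6.94 min^-1

6.94 min^-1


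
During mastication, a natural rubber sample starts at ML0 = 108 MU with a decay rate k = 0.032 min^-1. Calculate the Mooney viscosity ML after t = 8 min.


ML = ML0 * exp(-k * t)
ML = 108 * exp(-0.032 * 8)
ML = 108 * 0.7741
ML = 83.61 MU

83.61 MU


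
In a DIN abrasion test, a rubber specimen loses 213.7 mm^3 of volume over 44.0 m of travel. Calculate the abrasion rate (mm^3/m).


Rate = volume_loss / distance
= 213.7 / 44.0
= 4.857 mm^3/m

4.857 mm^3/m


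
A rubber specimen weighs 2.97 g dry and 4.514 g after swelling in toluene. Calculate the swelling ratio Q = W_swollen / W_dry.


Q = W_swollen / W_dry
Q = 4.514 / 2.97
Q = 1.52

Q = 1.52


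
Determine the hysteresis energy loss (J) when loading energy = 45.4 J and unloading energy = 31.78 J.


Hysteresis loss = loading - unloading
= 45.4 - 31.78
= 13.62 J

13.62 J


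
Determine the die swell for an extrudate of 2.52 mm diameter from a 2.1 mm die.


Die swell ratio = D_extrudate / D_die
= 2.52 / 2.1
= 1.2

Die swell = 1.2


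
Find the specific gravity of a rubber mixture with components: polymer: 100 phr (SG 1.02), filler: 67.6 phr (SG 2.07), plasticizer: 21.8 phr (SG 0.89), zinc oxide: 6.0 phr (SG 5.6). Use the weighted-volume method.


Sum of weights = 195.4
Volume contributions:
  polymer: 100/1.02 = 98.0392
  filler: 67.6/2.07 = 32.6570
  plasticizer: 21.8/0.89 = 24.4944
  zinc oxide: 6.0/5.6 = 1.0714
Sum of volumes = 156.2620
SG = 195.4 / 156.2620 = 1.25

SG = 1.25


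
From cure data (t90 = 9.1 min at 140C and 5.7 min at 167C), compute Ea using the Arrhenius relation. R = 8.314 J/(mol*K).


T1 = 413.15 K, T2 = 440.15 K
1/T1 - 1/T2 = 1.4848e-04
ln(t1/t2) = ln(9.1/5.7) = 0.4678
Ea = 8.314 * 0.4678 / 1.4848e-04 = 26195.2523 J/mol
Ea = 26.2 kJ/mol

26.2 kJ/mol


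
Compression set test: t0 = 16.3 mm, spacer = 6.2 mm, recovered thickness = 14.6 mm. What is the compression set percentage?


CS = (t0 - recovered) / (t0 - ts) * 100
= (16.3 - 14.6) / (16.3 - 6.2) * 100
= 1.7 / 10.1 * 100
= 16.8%

16.8%


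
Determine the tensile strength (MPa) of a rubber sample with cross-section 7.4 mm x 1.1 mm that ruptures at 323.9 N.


Area = width * thickness = 7.4 * 1.1 = 8.14 mm^2
TS = force / area = 323.9 / 8.14 = 39.79 MPa

39.79 MPa


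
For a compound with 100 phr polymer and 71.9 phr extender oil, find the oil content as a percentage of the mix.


Oil % = oil / (100 + oil) * 100
= 71.9 / (100 + 71.9) * 100
= 71.9 / 171.9 * 100
= 41.83%

41.83%


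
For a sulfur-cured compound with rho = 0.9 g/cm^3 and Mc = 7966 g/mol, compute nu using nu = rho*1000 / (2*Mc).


nu = rho * 1000 / (2 * Mc)
nu = 0.9 * 1000 / (2 * 7966)
nu = 900.0 / 15932
nu = 0.0565 mol/L

0.0565 mol/L


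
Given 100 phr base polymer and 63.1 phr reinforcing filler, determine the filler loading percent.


Filler % = filler / (rubber + filler) * 100
= 63.1 / (100 + 63.1) * 100
= 63.1 / 163.1 * 100
= 38.69%

38.69%


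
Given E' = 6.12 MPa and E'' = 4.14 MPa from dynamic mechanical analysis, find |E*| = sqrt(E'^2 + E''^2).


|E*| = sqrt(E'^2 + E''^2)
= sqrt(6.12^2 + 4.14^2)
= sqrt(37.4544 + 17.1396)
= 7.389 MPa

7.389 MPa


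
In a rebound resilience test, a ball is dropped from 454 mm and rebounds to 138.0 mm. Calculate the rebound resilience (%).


Resilience = h_rebound / h_drop * 100
= 138.0 / 454 * 100
= 30.4%

30.4%


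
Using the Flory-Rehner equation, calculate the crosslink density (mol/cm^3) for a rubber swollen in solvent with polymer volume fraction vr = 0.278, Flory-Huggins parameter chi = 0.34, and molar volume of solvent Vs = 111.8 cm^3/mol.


ln(1 - vr) = ln(1 - 0.278) = -0.3257
Numerator = -((-0.3257) + 0.278 + 0.34 * 0.278^2) = 0.0215
Denominator = 111.8 * (0.278^(1/3) - 0.278/2) = 57.4263
nu = 0.0215 / 57.4263 = 3.7358e-04 mol/cm^3

3.7358e-04 mol/cm^3


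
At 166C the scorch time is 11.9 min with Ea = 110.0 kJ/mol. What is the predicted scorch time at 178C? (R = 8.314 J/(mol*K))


Convert temperatures: T1 = 166 + 273.15 = 439.15 K, T2 = 178 + 273.15 = 451.15 K
ts2_new = 11.9 * exp(110000 / 8.314 * (1/451.15 - 1/439.15))
1/T2 - 1/T1 = -6.0569e-05
ts2_new = 5.34 min

5.34 min


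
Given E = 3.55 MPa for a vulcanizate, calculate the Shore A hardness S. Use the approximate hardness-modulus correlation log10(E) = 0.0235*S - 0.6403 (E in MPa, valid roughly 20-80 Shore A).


log10(E) = 0.0235*S - 0.6403  =>  S = (log10(E) + 0.6403) / 0.0235
log10(3.55) = 0.550228
S = (0.550228 + 0.6403) / 0.0235 = 1.190528 / 0.0235
S = 50.7

Shore A = 50.7


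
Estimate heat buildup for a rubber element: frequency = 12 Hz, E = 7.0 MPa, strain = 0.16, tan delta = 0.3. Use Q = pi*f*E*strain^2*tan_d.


Q = pi * f * E * strain^2 * tan_d
= pi * 12 * 7.0 * 0.16^2 * 0.3
= pi * 12 * 7.0 * 0.0256 * 0.3
= 2.0267

Q = 2.0267


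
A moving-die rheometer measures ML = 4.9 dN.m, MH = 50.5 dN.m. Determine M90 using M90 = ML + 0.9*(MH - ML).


M90 = ML + 0.9 * (MH - ML)
M90 = 4.9 + 0.9 * (50.5 - 4.9)
M90 = 4.9 + 0.9 * 45.6
M90 = 45.94 dN.m

45.94 dN.m


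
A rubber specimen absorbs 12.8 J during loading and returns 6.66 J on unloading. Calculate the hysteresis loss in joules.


Hysteresis loss = loading - unloading
= 12.8 - 6.66
= 6.14 J

6.14 J


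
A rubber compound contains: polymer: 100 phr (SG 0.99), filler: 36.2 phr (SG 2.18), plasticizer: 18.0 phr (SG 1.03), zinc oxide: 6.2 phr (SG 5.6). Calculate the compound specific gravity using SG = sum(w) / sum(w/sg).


Sum of weights = 160.4
Volume contributions:
  polymer: 100/0.99 = 101.0101
  filler: 36.2/2.18 = 16.6055
  plasticizer: 18.0/1.03 = 17.4757
  zinc oxide: 6.2/5.6 = 1.1071
Sum of volumes = 136.1985
SG = 160.4 / 136.1985 = 1.178

SG = 1.178


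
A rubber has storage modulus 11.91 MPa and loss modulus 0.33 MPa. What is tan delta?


tan delta = E'' / E'
= 0.33 / 11.91
= 0.0277

tan delta = 0.0277


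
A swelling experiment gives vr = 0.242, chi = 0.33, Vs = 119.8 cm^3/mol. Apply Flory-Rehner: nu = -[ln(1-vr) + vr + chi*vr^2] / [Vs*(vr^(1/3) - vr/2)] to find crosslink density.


ln(1 - vr) = ln(1 - 0.242) = -0.2771
Numerator = -((-0.2771) + 0.242 + 0.33 * 0.242^2) = 0.0157
Denominator = 119.8 * (0.242^(1/3) - 0.242/2) = 60.1597
nu = 0.0157 / 60.1597 = 2.6173e-04 mol/cm^3

2.6173e-04 mol/cm^3


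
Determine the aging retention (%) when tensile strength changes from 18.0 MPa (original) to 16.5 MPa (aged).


Retention = aged / original * 100
= 16.5 / 18.0 * 100
= 91.7%

91.7%


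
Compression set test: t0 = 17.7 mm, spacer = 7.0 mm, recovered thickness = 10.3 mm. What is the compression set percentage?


CS = (t0 - recovered) / (t0 - ts) * 100
= (17.7 - 10.3) / (17.7 - 7.0) * 100
= 7.4 / 10.7 * 100
= 69.2%

69.2%


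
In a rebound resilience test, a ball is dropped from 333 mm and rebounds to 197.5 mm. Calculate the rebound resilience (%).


Resilience = h_rebound / h_drop * 100
= 197.5 / 333 * 100
= 59.3%

59.3%


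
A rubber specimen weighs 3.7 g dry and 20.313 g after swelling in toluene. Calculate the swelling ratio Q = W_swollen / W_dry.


Q = W_swollen / W_dry
Q = 20.313 / 3.7
Q = 5.49

Q = 5.49


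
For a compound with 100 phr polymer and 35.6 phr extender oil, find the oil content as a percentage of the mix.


Oil % = oil / (100 + oil) * 100
= 35.6 / (100 + 35.6) * 100
= 35.6 / 135.6 * 100
= 26.25%

26.25%


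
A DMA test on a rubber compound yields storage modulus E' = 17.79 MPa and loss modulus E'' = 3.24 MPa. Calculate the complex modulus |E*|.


|E*| = sqrt(E'^2 + E''^2)
= sqrt(17.79^2 + 3.24^2)
= sqrt(316.4841 + 10.4976)
= 18.083 MPa

18.083 MPa


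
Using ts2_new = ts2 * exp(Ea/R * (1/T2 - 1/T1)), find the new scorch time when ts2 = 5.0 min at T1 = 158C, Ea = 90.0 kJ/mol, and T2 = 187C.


Convert temperatures: T1 = 158 + 273.15 = 431.15 K, T2 = 187 + 273.15 = 460.15 K
ts2_new = 5.0 * exp(90000 / 8.314 * (1/460.15 - 1/431.15))
1/T2 - 1/T1 = -1.4617e-04
ts2_new = 1.03 min

1.03 min


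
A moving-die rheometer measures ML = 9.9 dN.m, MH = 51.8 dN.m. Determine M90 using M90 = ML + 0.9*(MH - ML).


M90 = ML + 0.9 * (MH - ML)
M90 = 9.9 + 0.9 * (51.8 - 9.9)
M90 = 9.9 + 0.9 * 41.9
M90 = 47.61 dN.m

47.61 dN.m


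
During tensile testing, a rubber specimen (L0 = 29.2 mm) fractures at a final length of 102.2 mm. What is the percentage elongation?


Elongation = (Lf - L0) / L0 * 100
= (102.2 - 29.2) / 29.2 * 100
= 73.0 / 29.2 * 100
= 250.0%

250.0%


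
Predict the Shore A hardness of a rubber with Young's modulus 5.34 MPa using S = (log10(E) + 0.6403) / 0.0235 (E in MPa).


log10(E) = 0.0235*S - 0.6403  =>  S = (log10(E) + 0.6403) / 0.0235
log10(5.34) = 0.727541
S = (0.727541 + 0.6403) / 0.0235 = 1.367841 / 0.0235
S = 58.2

Shore A = 58.2


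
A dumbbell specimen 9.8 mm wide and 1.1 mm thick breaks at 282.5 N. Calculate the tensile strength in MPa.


Area = width * thickness = 9.8 * 1.1 = 10.78 mm^2
TS = force / area = 282.5 / 10.78 = 26.21 MPa

26.21 MPa


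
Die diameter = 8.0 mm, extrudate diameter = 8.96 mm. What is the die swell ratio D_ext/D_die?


Die swell ratio = D_extrudate / D_die
= 8.96 / 8.0
= 1.12

Die swell = 1.12


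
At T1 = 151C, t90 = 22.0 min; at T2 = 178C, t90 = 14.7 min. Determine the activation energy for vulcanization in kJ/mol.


T1 = 424.15 K, T2 = 451.15 K
1/T1 - 1/T2 = 1.4110e-04
ln(t1/t2) = ln(22.0/14.7) = 0.4032
Ea = 8.314 * 0.4032 / 1.4110e-04 = 23757.5572 J/mol
Ea = 23.76 kJ/mol

23.76 kJ/mol


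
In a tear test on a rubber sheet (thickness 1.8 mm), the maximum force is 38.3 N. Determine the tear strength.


Tear strength = force / thickness
= 38.3 / 1.8
= 21.28 N/mm

21.28 N/mm


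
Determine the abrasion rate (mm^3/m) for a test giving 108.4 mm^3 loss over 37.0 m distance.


Rate = volume_loss / distance
= 108.4 / 37.0
= 2.93 mm^3/m

2.93 mm^3/m


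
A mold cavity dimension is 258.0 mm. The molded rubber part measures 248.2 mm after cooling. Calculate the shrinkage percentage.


Shrinkage = (mold - part) / mold * 100
= (258.0 - 248.2) / 258.0 * 100
= 9.8 / 258.0 * 100
= 3.8%

3.8%


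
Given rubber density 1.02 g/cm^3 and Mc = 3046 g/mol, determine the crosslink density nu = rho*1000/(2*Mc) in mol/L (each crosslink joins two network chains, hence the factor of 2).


nu = rho * 1000 / (2 * Mc)
nu = 1.02 * 1000 / (2 * 3046)
nu = 1020.0 / 6092
nu = 0.1674 mol/L

0.1674 mol/L


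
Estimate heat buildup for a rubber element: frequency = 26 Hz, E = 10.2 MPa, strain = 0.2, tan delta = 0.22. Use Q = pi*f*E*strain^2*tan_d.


Q = pi * f * E * strain^2 * tan_d
= pi * 26 * 10.2 * 0.2^2 * 0.22
= pi * 26 * 10.2 * 0.0400 * 0.22
= 7.3317

Q = 7.3317


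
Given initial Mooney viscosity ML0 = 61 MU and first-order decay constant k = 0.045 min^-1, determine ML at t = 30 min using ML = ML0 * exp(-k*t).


ML = ML0 * exp(-k * t)
ML = 61 * exp(-0.045 * 30)
ML = 61 * 0.2592
ML = 15.81 MU

15.81 MU


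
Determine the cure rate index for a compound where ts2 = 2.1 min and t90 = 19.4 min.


CRI = 100 / (t90 - ts2)
= 100 / (19.4 - 2.1)
= 100 / 17.3
= 5.78 min^-1

5.78 min^-1


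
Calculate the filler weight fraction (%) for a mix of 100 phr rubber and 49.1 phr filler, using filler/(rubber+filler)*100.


Filler % = filler / (rubber + filler) * 100
= 49.1 / (100 + 49.1) * 100
= 49.1 / 149.1 * 100
= 32.93%

32.93%


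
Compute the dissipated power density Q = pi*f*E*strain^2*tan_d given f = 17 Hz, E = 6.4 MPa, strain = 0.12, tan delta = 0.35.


Q = pi * f * E * strain^2 * tan_d
= pi * 17 * 6.4 * 0.12^2 * 0.35
= pi * 17 * 6.4 * 0.0144 * 0.35
= 1.7227

Q = 1.7227


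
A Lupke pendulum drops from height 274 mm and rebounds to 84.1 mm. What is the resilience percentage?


Resilience = h_rebound / h_drop * 100
= 84.1 / 274 * 100
= 30.7%

30.7%


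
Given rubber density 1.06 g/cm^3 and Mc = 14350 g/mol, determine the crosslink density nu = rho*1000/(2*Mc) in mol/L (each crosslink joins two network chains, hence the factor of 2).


nu = rho * 1000 / (2 * Mc)
nu = 1.06 * 1000 / (2 * 14350)
nu = 1060.0 / 28700
nu = 0.0369 mol/L

0.0369 mol/L


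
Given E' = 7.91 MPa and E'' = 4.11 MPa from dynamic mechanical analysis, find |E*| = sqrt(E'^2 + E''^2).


|E*| = sqrt(E'^2 + E''^2)
= sqrt(7.91^2 + 4.11^2)
= sqrt(62.5681 + 16.8921)
= 8.914 MPa

8.914 MPa


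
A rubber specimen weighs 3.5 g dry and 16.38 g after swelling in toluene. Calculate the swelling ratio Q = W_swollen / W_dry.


Q = W_swollen / W_dry
Q = 16.38 / 3.5
Q = 4.68

Q = 4.68


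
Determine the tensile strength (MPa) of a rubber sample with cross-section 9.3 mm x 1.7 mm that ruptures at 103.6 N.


Area = width * thickness = 9.3 * 1.7 = 15.81 mm^2
TS = force / area = 103.6 / 15.81 = 6.55 MPa

6.55 MPa


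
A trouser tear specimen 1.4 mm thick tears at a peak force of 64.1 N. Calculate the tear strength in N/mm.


Tear strength = force / thickness
= 64.1 / 1.4
= 45.79 N/mm

45.79 N/mm


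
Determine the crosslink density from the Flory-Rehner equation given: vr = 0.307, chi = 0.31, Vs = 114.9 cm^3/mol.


ln(1 - vr) = ln(1 - 0.307) = -0.3667
Numerator = -((-0.3667) + 0.307 + 0.31 * 0.307^2) = 0.0305
Denominator = 114.9 * (0.307^(1/3) - 0.307/2) = 59.8744
nu = 0.0305 / 59.8744 = 5.0954e-04 mol/cm^3

5.0954e-04 mol/cm^3


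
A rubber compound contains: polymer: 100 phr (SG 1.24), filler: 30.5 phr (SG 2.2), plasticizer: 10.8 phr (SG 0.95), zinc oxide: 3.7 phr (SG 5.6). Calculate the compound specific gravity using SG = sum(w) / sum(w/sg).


Sum of weights = 145.0
Volume contributions:
  polymer: 100/1.24 = 80.6452
  filler: 30.5/2.2 = 13.8636
  plasticizer: 10.8/0.95 = 11.3684
  zinc oxide: 3.7/5.6 = 0.6607
Sum of volumes = 106.5379
SG = 145.0 / 106.5379 = 1.361

SG = 1.361


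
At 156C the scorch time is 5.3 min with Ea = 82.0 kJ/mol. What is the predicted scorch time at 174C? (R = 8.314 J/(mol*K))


Convert temperatures: T1 = 156 + 273.15 = 429.15 K, T2 = 174 + 273.15 = 447.15 K
ts2_new = 5.3 * exp(82000 / 8.314 * (1/447.15 - 1/429.15))
1/T2 - 1/T1 = -9.3802e-05
ts2_new = 2.1 min

2.1 min


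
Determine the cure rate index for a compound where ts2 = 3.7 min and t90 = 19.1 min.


CRI = 100 / (t90 - ts2)
= 100 / (19.1 - 3.7)
= 100 / 15.4
= 6.49 min^-1

6.49 min^-1


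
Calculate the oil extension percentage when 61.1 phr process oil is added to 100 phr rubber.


Oil % = oil / (100 + oil) * 100
= 61.1 / (100 + 61.1) * 100
= 61.1 / 161.1 * 100
= 37.93%

37.93%


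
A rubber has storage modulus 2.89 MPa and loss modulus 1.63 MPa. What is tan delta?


tan delta = E'' / E'
= 1.63 / 2.89
= 0.564

tan delta = 0.564


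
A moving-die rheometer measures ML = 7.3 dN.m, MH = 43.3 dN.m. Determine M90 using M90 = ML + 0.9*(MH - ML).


M90 = ML + 0.9 * (MH - ML)
M90 = 7.3 + 0.9 * (43.3 - 7.3)
M90 = 7.3 + 0.9 * 36.0
M90 = 39.7 dN.m

39.7 dN.m


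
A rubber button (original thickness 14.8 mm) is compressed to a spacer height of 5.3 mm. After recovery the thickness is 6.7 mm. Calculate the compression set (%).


CS = (t0 - recovered) / (t0 - ts) * 100
= (14.8 - 6.7) / (14.8 - 5.3) * 100
= 8.1 / 9.5 * 100
= 85.3%

85.3%


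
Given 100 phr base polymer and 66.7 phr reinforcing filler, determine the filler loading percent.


Filler % = filler / (rubber + filler) * 100
= 66.7 / (100 + 66.7) * 100
= 66.7 / 166.7 * 100
= 40.01%

40.01%


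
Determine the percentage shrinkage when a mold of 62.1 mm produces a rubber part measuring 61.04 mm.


Shrinkage = (mold - part) / mold * 100
= (62.1 - 61.04) / 62.1 * 100
= 1.06 / 62.1 * 100
= 1.71%

1.71%


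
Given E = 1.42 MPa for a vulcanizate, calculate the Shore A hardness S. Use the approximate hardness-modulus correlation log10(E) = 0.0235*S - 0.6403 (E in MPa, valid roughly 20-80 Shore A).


log10(E) = 0.0235*S - 0.6403  =>  S = (log10(E) + 0.6403) / 0.0235
log10(1.42) = 0.152288
S = (0.152288 + 0.6403) / 0.0235 = 0.792588 / 0.0235
S = 33.7

Shore A = 33.7


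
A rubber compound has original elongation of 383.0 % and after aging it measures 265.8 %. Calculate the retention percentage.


Retention = aged / original * 100
= 265.8 / 383.0 * 100
= 69.4%

69.4%


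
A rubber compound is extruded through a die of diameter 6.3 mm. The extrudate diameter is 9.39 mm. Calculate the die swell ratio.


Die swell ratio = D_extrudate / D_die
= 9.39 / 6.3
= 1.49

Die swell = 1.49


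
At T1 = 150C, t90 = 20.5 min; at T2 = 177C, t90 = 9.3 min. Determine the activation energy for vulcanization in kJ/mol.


T1 = 423.15 K, T2 = 450.15 K
1/T1 - 1/T2 = 1.4175e-04
ln(t1/t2) = ln(20.5/9.3) = 0.7904
Ea = 8.314 * 0.7904 / 1.4175e-04 = 46360.7602 J/mol
Ea = 46.36 kJ/mol

46.36 kJ/mol


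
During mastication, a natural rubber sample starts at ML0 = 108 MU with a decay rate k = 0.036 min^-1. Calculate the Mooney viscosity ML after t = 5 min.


ML = ML0 * exp(-k * t)
ML = 108 * exp(-0.036 * 5)
ML = 108 * 0.8353
ML = 90.21 MU

90.21 MU


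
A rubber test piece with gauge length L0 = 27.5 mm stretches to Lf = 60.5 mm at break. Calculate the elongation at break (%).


Elongation = (Lf - L0) / L0 * 100
= (60.5 - 27.5) / 27.5 * 100
= 33.0 / 27.5 * 100
= 120.0%

120.0%


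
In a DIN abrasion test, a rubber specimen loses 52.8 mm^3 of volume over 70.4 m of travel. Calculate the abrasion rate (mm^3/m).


Rate = volume_loss / distance
= 52.8 / 70.4
= 0.75 mm^3/m

0.75 mm^3/m


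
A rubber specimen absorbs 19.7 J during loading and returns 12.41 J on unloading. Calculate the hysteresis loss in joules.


Hysteresis loss = loading - unloading
= 19.7 - 12.41
= 7.29 J

7.29 J


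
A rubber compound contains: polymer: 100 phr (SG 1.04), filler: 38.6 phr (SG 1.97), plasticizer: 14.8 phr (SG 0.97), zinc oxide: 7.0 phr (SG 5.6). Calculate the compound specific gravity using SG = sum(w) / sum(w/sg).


Sum of weights = 160.4
Volume contributions:
  polymer: 100/1.04 = 96.1538
  filler: 38.6/1.97 = 19.5939
  plasticizer: 14.8/0.97 = 15.2577
  zinc oxide: 7.0/5.6 = 1.2500
Sum of volumes = 132.2555
SG = 160.4 / 132.2555 = 1.213

SG = 1.213


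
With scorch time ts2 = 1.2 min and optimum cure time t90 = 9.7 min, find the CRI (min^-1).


CRI = 100 / (t90 - ts2)
= 100 / (9.7 - 1.2)
= 100 / 8.5
= 11.76 min^-1

11.76 min^-1


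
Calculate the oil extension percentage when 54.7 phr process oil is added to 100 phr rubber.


Oil % = oil / (100 + oil) * 100
= 54.7 / (100 + 54.7) * 100
= 54.7 / 154.7 * 100
= 35.36%

35.36%


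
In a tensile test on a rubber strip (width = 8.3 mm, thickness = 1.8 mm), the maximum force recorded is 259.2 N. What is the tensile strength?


Area = width * thickness = 8.3 * 1.8 = 14.94 mm^2
TS = force / area = 259.2 / 14.94 = 17.35 MPa

17.35 MPa


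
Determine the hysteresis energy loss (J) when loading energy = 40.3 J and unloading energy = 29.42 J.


Hysteresis loss = loading - unloading
= 40.3 - 29.42
= 10.88 J

10.88 J


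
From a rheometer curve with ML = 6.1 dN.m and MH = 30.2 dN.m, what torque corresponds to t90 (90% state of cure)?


M90 = ML + 0.9 * (MH - ML)
M90 = 6.1 + 0.9 * (30.2 - 6.1)
M90 = 6.1 + 0.9 * 24.1
M90 = 27.79 dN.m

27.79 dN.m


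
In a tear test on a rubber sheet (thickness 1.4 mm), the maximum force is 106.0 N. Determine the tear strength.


Tear strength = force / thickness
= 106.0 / 1.4
= 75.71 N/mm

75.71 N/mm


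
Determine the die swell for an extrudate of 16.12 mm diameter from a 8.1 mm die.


Die swell ratio = D_extrudate / D_die
= 16.12 / 8.1
= 1.99

Die swell = 1.99


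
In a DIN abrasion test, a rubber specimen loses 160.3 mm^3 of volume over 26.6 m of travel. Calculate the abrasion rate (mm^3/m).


Rate = volume_loss / distance
= 160.3 / 26.6
= 6.026 mm^3/m

6.026 mm^3/m


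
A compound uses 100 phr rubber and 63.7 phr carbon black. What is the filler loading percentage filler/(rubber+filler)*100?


Filler % = filler / (rubber + filler) * 100
= 63.7 / (100 + 63.7) * 100
= 63.7 / 163.7 * 100
= 38.91%

38.91%


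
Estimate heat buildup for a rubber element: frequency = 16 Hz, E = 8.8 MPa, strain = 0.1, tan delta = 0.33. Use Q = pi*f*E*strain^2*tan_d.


Q = pi * f * E * strain^2 * tan_d
= pi * 16 * 8.8 * 0.1^2 * 0.33
= pi * 16 * 8.8 * 0.0100 * 0.33
= 1.4597

Q = 1.4597


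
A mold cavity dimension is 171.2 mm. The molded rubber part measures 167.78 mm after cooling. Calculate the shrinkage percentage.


Shrinkage = (mold - part) / mold * 100
= (171.2 - 167.78) / 171.2 * 100
= 3.42 / 171.2 * 100
= 2.0%

2.0%


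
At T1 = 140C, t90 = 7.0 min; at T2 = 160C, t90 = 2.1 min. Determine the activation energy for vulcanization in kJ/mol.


T1 = 413.15 K, T2 = 433.15 K
1/T1 - 1/T2 = 1.1176e-04
ln(t1/t2) = ln(7.0/2.1) = 1.2040
Ea = 8.314 * 1.2040 / 1.1176e-04 = 89565.9171 J/mol
Ea = 89.57 kJ/mol

89.57 kJ/mol


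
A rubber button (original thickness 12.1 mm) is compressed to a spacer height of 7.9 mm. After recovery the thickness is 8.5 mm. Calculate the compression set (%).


CS = (t0 - recovered) / (t0 - ts) * 100
= (12.1 - 8.5) / (12.1 - 7.9) * 100
= 3.6 / 4.2 * 100
= 85.7%

85.7%


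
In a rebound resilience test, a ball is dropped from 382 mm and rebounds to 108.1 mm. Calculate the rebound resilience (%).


Resilience = h_rebound / h_drop * 100
= 108.1 / 382 * 100
= 28.3%

28.3%


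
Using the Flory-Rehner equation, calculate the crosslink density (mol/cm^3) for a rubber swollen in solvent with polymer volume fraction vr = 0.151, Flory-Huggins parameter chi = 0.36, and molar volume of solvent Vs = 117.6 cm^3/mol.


ln(1 - vr) = ln(1 - 0.151) = -0.1637
Numerator = -((-0.1637) + 0.151 + 0.36 * 0.151^2) = 0.0045
Denominator = 117.6 * (0.151^(1/3) - 0.151/2) = 53.7441
nu = 0.0045 / 53.7441 = 8.3502e-05 mol/cm^3

8.3502e-05 mol/cm^3


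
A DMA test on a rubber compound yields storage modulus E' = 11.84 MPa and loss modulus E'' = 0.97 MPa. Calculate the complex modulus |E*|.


|E*| = sqrt(E'^2 + E''^2)
= sqrt(11.84^2 + 0.97^2)
= sqrt(140.1856 + 0.9409)
= 11.88 MPa

11.88 MPa


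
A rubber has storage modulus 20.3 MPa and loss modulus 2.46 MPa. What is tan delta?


tan delta = E'' / E'
= 2.46 / 20.3
= 0.1212

tan delta = 0.1212


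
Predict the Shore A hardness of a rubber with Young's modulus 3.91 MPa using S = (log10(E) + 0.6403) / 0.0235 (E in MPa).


log10(E) = 0.0235*S - 0.6403  =>  S = (log10(E) + 0.6403) / 0.0235
log10(3.91) = 0.592177
S = (0.592177 + 0.6403) / 0.0235 = 1.232477 / 0.0235
S = 52.4

Shore A = 52.4


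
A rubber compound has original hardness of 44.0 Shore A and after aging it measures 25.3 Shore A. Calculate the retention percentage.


Retention = aged / original * 100
= 25.3 / 44.0 * 100
= 57.5%

57.5%


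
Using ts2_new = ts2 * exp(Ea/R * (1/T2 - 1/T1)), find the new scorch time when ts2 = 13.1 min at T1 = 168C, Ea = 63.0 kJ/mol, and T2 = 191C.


Convert temperatures: T1 = 168 + 273.15 = 441.15 K, T2 = 191 + 273.15 = 464.15 K
ts2_new = 13.1 * exp(63000 / 8.314 * (1/464.15 - 1/441.15))
1/T2 - 1/T1 = -1.1233e-04
ts2_new = 5.59 min

5.59 min


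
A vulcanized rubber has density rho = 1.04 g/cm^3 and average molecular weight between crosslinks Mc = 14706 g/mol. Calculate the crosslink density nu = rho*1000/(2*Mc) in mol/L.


nu = rho * 1000 / (2 * Mc)
nu = 1.04 * 1000 / (2 * 14706)
nu = 1040.0 / 29412
nu = 0.0354 mol/L

0.0354 mol/L


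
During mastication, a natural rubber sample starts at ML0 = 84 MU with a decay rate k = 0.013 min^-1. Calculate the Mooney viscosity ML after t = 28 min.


ML = ML0 * exp(-k * t)
ML = 84 * exp(-0.013 * 28)
ML = 84 * 0.6949
ML = 58.37 MU

58.37 MU


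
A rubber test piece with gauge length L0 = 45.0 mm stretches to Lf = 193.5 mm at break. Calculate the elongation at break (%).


Elongation = (Lf - L0) / L0 * 100
= (193.5 - 45.0) / 45.0 * 100
= 148.5 / 45.0 * 100
= 330.0%

330.0%


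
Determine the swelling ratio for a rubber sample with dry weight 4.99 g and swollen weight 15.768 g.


Q = W_swollen / W_dry
Q = 15.768 / 4.99
Q = 3.16

Q = 3.16


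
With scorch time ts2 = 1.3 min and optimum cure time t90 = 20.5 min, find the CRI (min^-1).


CRI = 100 / (t90 - ts2)
= 100 / (20.5 - 1.3)
= 100 / 19.2
= 5.21 min^-1

5.21 min^-1


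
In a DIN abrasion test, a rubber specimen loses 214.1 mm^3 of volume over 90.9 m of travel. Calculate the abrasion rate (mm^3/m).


Rate = volume_loss / distance
= 214.1 / 90.9
= 2.355 mm^3/m

2.355 mm^3/m


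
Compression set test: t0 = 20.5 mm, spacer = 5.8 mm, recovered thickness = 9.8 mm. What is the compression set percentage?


CS = (t0 - recovered) / (t0 - ts) * 100
= (20.5 - 9.8) / (20.5 - 5.8) * 100
= 10.7 / 14.7 * 100
= 72.8%

72.8%


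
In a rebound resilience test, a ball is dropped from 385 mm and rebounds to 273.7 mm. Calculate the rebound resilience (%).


Resilience = h_rebound / h_drop * 100
= 273.7 / 385 * 100
= 71.1%

71.1%


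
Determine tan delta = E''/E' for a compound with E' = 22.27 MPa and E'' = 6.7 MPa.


tan delta = E'' / E'
= 6.7 / 22.27
= 0.3009

tan delta = 0.3009


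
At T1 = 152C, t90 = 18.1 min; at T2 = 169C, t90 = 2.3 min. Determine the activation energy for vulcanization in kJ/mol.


T1 = 425.15 K, T2 = 442.15 K
1/T1 - 1/T2 = 9.0435e-05
ln(t1/t2) = ln(18.1/2.3) = 2.0630
Ea = 8.314 * 2.0630 / 9.0435e-05 = 189658.6838 J/mol
Ea = 189.66 kJ/mol

189.66 kJ/mol


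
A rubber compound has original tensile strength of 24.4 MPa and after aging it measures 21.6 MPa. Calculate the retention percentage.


Retention = aged / original * 100
= 21.6 / 24.4 * 100
= 88.5%

88.5%


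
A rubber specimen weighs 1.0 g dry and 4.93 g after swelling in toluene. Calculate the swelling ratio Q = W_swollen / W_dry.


Q = W_swollen / W_dry
Q = 4.93 / 1.0
Q = 4.93

Q = 4.93


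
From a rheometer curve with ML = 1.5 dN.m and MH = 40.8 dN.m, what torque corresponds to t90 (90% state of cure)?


M90 = ML + 0.9 * (MH - ML)
M90 = 1.5 + 0.9 * (40.8 - 1.5)
M90 = 1.5 + 0.9 * 39.3
M90 = 36.87 dN.m

36.87 dN.m


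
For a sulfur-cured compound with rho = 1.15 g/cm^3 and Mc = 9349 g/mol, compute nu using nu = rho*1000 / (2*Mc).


nu = rho * 1000 / (2 * Mc)
nu = 1.15 * 1000 / (2 * 9349)
nu = 1150.0 / 18698
nu = 0.0615 mol/L

0.0615 mol/L


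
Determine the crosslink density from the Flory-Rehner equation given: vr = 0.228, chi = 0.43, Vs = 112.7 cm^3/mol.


ln(1 - vr) = ln(1 - 0.228) = -0.2588
Numerator = -((-0.2588) + 0.228 + 0.43 * 0.228^2) = 0.0084
Denominator = 112.7 * (0.228^(1/3) - 0.228/2) = 56.0019
nu = 0.0084 / 56.0019 = 1.5031e-04 mol/cm^3

1.5031e-04 mol/cm^3


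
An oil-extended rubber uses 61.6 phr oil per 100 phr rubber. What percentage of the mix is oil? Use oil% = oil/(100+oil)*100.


Oil % = oil / (100 + oil) * 100
= 61.6 / (100 + 61.6) * 100
= 61.6 / 161.6 * 100
= 38.12%

38.12%
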